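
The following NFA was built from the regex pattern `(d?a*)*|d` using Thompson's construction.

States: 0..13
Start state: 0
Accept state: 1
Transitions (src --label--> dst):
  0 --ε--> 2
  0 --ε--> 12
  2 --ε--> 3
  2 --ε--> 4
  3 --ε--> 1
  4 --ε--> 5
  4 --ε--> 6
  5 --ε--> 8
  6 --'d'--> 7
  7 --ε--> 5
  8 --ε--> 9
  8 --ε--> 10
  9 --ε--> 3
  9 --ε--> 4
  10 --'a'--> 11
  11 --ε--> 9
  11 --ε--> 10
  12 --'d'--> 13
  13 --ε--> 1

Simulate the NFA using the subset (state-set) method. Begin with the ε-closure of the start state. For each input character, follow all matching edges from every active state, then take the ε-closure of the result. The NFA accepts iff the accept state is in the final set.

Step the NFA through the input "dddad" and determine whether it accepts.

Answer: ACCEPT

Derivation:
S₀ = ε-closure({0}) = {0,1,2,3,4,5,6,8,9,10,12}
'd' @ 1: {1,3,4,5,6,7,8,9,10,13}  [accepting]
'd' @ 2: {1,3,4,5,6,7,8,9,10}  [accepting]
'd' @ 3: {1,3,4,5,6,7,8,9,10}  [accepting]
'a' @ 4: {1,3,4,5,6,8,9,10,11}  [accepting]
'd' @ 5: {1,3,4,5,6,7,8,9,10}  [accepting]
after full input: {1,3,4,5,6,7,8,9,10}  (accept=1 in)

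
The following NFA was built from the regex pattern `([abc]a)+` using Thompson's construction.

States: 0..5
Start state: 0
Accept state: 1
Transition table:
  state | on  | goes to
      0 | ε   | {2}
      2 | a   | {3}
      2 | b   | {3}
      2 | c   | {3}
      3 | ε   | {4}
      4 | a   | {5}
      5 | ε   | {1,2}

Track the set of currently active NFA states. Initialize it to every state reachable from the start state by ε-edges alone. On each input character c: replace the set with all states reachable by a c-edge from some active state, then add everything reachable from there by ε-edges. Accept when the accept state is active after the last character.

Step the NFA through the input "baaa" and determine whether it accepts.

Answer: ACCEPT

Steps:
initial (ε-close {0}): {0,2}
'b' @ 1: {3,4}
'a' @ 2: {1,2,5}  (accept∈set)
'a' @ 3: {3,4}
'a' @ 4: {1,2,5}  (accept∈set)
end set {1,2,5} — state 1 in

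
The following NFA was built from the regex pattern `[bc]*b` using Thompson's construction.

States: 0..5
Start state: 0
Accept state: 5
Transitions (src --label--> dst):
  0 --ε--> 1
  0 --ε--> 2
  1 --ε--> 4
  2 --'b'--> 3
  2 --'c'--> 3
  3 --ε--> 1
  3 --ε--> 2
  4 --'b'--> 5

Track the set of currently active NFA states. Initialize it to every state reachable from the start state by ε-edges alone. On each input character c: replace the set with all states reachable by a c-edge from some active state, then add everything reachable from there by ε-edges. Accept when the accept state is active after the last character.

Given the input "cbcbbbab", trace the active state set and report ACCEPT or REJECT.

Answer: REJECT

Steps:
S₀ = ε-closure({0}) = {0,1,2,4}
'c' @ 1: {1,2,3,4}
'b' @ 2: {1,2,3,4,5}  (accept∈set)
'c' @ 3: {1,2,3,4}
'b' @ 4: {1,2,3,4,5}  (accept∈set)
'b' @ 5: {1,2,3,4,5}  (accept∈set)
'b' @ 6: {1,2,3,4,5}  (accept∈set)
'a' @ 7: {}  — dead — no transitions
rest 'b' ignored (set empty)
after full input: {}  (accept=5 not in)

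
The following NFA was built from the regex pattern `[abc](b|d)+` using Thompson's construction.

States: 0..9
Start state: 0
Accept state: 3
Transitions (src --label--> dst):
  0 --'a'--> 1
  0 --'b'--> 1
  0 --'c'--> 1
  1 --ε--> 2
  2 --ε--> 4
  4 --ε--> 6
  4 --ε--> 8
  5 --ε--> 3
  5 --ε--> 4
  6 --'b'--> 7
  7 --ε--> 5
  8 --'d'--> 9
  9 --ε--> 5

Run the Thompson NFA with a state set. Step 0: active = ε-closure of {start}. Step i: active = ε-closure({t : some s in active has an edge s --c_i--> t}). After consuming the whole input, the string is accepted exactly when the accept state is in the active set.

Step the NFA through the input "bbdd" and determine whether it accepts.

Answer: ACCEPT

Trace:
initial (ε-close {0}): {0}
'b' @ 1: {1,2,4,6,8}
'b' @ 2: {3,4,5,6,7,8}  [accepting]
'd' @ 3: {3,4,5,6,8,9}  [accepting]
'd' @ 4: {3,4,5,6,8,9}  [accepting]
after full input: {3,4,5,6,8,9}  (accept=3 in)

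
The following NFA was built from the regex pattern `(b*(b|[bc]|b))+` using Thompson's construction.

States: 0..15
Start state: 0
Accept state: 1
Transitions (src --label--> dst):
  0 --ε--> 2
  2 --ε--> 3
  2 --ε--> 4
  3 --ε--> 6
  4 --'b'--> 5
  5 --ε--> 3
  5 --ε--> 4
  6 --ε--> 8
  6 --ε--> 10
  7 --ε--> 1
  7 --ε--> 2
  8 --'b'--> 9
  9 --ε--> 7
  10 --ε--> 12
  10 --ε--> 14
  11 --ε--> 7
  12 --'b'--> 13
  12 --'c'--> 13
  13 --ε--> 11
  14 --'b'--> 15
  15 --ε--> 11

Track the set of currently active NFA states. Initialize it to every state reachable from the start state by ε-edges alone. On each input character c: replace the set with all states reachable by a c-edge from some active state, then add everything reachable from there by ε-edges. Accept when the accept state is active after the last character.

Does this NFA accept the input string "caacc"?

Answer: REJECT

Derivation:
S₀ = ε-closure({0}) = {0,2,3,4,6,8,10,12,14}
'c' @ 1: {1,2,3,4,6,7,8,10,11,12,13,14}  (accept∈set)
'a' @ 2: {}  — dead — no transitions
rest 'acc' ignored (set empty)
after full input: {}  (accept=1 not in)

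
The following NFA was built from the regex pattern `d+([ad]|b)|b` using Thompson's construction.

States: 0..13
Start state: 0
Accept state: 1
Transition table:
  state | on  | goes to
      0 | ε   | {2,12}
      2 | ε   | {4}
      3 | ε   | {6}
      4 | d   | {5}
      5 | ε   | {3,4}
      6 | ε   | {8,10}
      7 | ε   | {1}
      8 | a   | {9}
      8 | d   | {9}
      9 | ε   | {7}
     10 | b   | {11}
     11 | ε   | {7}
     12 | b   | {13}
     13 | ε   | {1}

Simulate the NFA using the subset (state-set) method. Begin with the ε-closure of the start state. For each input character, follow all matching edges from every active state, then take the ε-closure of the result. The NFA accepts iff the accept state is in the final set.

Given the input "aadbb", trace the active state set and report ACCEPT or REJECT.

Answer: REJECT

Trace:
initial (ε-close {0}): {0,2,4,12}
'a' @ 1: {}  — state set empty
rest 'adbb' ignored (set empty)
final: {}; accept 1 not in set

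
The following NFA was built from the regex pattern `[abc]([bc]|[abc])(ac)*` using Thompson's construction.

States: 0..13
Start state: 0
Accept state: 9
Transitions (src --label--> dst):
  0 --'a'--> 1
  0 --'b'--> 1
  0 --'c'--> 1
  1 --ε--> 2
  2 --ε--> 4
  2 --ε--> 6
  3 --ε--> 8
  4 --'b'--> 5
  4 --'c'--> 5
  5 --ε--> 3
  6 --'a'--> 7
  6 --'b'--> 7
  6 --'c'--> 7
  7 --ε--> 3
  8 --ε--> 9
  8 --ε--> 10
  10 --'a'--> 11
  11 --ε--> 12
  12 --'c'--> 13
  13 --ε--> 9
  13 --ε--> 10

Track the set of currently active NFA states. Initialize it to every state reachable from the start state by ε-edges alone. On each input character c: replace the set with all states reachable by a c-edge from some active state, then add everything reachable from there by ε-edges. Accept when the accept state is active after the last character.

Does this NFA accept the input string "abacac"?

Answer: ACCEPT

Trace:
start: ε-closure({0}) = {0}
'a' @ 1: {1,2,4,6}
'b' @ 2: {3,5,7,8,9,10}  [accepting]
'a' @ 3: {11,12}
'c' @ 4: {9,10,13}  [accepting]
'a' @ 5: {11,12}
'c' @ 6: {9,10,13}  [accepting]
after full input: {9,10,13}  (accept=9 in)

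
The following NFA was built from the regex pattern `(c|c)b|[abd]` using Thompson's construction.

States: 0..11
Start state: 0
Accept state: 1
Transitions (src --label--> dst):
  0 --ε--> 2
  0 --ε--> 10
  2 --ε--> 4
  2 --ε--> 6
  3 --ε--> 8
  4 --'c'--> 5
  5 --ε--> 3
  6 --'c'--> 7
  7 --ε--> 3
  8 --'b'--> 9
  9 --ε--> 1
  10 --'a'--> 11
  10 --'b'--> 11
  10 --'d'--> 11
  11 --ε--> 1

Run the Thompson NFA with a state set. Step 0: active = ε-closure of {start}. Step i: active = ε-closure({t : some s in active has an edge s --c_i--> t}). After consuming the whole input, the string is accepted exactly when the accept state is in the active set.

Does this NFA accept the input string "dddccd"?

Answer: REJECT

Trace:
initial (ε-close {0}): {0,2,4,6,10}
'd' @ 1: {1,11}  (accept∈set)
'd' @ 2: {}  — state set empty
rest 'dccd' ignored (set empty)
after full input: {}  (accept=1 not in)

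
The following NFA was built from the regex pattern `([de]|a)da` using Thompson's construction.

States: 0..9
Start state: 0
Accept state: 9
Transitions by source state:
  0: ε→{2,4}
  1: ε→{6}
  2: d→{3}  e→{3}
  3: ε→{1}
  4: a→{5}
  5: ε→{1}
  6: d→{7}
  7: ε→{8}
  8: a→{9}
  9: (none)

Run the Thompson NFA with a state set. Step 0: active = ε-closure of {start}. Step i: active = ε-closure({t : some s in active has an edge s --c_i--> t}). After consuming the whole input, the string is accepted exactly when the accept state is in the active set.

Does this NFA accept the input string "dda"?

Answer: ACCEPT

Steps:
initial (ε-close {0}): {0,2,4}
'd' @ 1: {1,3,6}
'd' @ 2: {7,8}
'a' @ 3: {9}  ✓accept
final: {9}; accept 9 in set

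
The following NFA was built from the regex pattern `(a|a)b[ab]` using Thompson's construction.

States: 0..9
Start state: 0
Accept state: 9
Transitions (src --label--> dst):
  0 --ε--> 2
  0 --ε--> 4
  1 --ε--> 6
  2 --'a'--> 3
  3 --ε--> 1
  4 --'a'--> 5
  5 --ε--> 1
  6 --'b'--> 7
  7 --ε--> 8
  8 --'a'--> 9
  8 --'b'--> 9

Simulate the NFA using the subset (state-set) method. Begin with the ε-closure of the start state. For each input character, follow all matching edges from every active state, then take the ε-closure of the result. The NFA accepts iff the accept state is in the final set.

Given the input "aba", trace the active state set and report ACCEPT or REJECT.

initial (ε-close {0}): {0,2,4}
'a' @ 1: {1,3,5,6}
'b' @ 2: {7,8}
'a' @ 3: {9}  (accept∈set)
after full input: {9}  (accept=9 in)

Answer: ACCEPT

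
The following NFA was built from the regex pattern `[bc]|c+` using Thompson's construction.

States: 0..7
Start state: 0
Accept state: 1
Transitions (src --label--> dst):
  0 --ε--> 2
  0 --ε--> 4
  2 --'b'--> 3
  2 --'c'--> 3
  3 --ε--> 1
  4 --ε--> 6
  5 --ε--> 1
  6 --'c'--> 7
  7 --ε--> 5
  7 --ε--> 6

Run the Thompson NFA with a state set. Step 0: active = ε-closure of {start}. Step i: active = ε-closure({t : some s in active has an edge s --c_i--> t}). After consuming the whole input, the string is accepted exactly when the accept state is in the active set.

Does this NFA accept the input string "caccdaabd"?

initial (ε-close {0}): {0,2,4,6}
'c' @ 1: {1,3,5,6,7}  (accept∈set)
'a' @ 2: {}  — dead — no transitions
rest 'ccdaabd' ignored (set empty)
final: {}; accept 1 not in set

Answer: REJECT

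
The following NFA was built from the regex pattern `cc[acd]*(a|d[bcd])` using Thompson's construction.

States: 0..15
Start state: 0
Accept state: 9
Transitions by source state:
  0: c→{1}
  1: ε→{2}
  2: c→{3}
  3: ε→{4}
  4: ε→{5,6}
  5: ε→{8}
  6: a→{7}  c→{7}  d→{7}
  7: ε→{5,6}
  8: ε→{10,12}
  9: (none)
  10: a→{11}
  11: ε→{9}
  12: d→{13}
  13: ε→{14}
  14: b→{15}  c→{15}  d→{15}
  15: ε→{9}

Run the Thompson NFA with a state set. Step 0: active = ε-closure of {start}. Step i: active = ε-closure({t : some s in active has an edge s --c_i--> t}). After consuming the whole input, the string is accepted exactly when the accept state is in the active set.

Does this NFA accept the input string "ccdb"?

start: ε-closure({0}) = {0}
'c' @ 1: {1,2}
'c' @ 2: {3,4,5,6,8,10,12}
'd' @ 3: {5,6,7,8,10,12,13,14}
'b' @ 4: {9,15}  (accept∈set)
after full input: {9,15}  (accept=9 in)

Answer: ACCEPT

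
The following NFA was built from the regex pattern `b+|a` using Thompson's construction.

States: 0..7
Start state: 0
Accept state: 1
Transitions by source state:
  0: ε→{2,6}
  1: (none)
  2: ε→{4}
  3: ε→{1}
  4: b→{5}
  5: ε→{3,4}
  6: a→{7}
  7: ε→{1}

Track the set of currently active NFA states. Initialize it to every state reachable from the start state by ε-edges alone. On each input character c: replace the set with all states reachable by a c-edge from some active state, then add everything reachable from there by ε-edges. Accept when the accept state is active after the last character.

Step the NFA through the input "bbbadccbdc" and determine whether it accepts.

Answer: REJECT

Steps:
start: ε-closure({0}) = {0,2,4,6}
'b' @ 1: {1,3,4,5}  ✓accept
'b' @ 2: {1,3,4,5}  ✓accept
'b' @ 3: {1,3,4,5}  ✓accept
'a' @ 4: {}  — dead — no transitions
rest 'dccbdc' ignored (set empty)
final: {}; accept 1 not in set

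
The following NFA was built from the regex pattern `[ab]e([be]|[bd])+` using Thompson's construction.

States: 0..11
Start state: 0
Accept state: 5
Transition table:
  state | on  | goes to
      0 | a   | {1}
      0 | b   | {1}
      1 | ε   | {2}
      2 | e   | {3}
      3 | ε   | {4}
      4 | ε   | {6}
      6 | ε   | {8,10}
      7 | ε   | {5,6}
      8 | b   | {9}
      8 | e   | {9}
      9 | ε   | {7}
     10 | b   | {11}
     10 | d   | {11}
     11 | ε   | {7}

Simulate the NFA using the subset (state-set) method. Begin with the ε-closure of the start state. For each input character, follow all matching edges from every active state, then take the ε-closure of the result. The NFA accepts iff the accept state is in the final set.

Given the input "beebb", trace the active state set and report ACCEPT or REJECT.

Answer: ACCEPT

Steps:
start: ε-closure({0}) = {0}
'b' @ 1: {1,2}
'e' @ 2: {3,4,6,8,10}
'e' @ 3: {5,6,7,8,9,10}  [accepting]
'b' @ 4: {5,6,7,8,9,10,11}  [accepting]
'b' @ 5: {5,6,7,8,9,10,11}  [accepting]
after full input: {5,6,7,8,9,10,11}  (accept=5 in)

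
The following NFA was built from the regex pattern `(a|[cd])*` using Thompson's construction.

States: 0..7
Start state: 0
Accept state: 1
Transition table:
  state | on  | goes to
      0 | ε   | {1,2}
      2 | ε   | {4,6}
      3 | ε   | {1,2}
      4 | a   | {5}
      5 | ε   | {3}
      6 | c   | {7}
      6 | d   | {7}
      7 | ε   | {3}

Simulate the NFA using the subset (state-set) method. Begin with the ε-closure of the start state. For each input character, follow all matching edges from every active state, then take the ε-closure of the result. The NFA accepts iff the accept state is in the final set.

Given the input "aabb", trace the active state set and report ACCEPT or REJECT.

initial (ε-close {0}): {0,1,2,4,6}
'a' @ 1: {1,2,3,4,5,6}  (accept∈set)
'a' @ 2: {1,2,3,4,5,6}  (accept∈set)
'b' @ 3: {}  — dead — no transitions
rest 'b' ignored (set empty)
after full input: {}  (accept=1 not in)

Answer: REJECT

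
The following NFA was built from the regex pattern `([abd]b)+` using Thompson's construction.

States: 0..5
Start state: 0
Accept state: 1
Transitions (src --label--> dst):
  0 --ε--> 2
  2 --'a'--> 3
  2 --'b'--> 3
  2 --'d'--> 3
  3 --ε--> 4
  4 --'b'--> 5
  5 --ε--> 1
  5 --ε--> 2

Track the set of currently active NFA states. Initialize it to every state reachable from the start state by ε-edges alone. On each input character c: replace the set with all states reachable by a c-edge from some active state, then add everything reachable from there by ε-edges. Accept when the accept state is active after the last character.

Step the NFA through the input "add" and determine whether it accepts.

Answer: REJECT

Steps:
S₀ = ε-closure({0}) = {0,2}
'a' @ 1: {3,4}
'd' @ 2: {}  — no active states
rest 'd' ignored (set empty)
final: {}; accept 1 not in set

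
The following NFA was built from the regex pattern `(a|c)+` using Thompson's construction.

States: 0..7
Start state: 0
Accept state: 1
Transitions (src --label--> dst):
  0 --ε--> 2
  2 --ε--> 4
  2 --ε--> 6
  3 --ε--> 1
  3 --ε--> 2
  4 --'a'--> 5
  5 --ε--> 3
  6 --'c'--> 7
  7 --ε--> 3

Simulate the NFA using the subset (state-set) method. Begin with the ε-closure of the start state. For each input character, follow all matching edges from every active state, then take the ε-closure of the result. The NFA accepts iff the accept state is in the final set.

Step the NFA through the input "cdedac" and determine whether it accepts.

Answer: REJECT

Trace:
S₀ = ε-closure({0}) = {0,2,4,6}
'c' @ 1: {1,2,3,4,6,7}  ✓accept
'd' @ 2: {}  — no active states
rest 'edac' ignored (set empty)
end set {} — state 1 not in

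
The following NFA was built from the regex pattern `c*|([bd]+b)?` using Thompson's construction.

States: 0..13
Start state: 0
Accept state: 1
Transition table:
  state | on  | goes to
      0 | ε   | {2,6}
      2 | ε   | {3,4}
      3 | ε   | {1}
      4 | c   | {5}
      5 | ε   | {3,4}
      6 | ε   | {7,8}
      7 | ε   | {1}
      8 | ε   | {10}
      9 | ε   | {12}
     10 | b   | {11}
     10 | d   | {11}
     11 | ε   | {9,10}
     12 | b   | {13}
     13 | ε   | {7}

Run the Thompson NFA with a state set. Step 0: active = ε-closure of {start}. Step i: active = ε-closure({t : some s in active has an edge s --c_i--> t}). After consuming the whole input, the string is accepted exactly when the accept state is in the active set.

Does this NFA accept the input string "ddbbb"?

Answer: ACCEPT

Trace:
initial (ε-close {0}): {0,1,2,3,4,6,7,8,10}
'd' @ 1: {9,10,11,12}
'd' @ 2: {9,10,11,12}
'b' @ 3: {1,7,9,10,11,12,13}  [accepting]
'b' @ 4: {1,7,9,10,11,12,13}  [accepting]
'b' @ 5: {1,7,9,10,11,12,13}  [accepting]
end set {1,7,9,10,11,12,13} — state 1 in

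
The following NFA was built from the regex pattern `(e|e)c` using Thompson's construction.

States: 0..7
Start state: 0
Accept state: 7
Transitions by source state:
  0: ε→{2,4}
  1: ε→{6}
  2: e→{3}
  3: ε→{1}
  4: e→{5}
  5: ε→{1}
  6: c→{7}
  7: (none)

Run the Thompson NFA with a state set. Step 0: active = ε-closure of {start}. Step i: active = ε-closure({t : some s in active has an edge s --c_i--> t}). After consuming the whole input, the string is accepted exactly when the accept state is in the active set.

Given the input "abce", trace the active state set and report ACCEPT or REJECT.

start: ε-closure({0}) = {0,2,4}
'a' @ 1: {}  — state set empty
rest 'bce' ignored (set empty)
final: {}; accept 7 not in set

Answer: REJECT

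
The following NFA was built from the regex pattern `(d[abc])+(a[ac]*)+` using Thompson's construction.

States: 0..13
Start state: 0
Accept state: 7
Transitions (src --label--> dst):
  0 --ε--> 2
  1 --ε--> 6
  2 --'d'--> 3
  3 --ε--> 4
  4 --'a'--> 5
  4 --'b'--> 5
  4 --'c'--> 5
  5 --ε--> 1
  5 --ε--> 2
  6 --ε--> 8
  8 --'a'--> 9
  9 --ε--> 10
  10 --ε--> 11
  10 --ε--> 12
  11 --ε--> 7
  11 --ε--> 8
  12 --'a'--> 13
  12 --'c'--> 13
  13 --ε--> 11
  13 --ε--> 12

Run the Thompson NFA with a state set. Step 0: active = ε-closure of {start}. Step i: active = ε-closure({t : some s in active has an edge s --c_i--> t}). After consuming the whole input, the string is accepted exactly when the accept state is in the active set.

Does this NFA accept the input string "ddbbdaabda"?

S₀ = ε-closure({0}) = {0,2}
'd' @ 1: {3,4}
'd' @ 2: {}  — no active states
rest 'bbdaabda' ignored (set empty)
after full input: {}  (accept=7 not in)

Answer: REJECT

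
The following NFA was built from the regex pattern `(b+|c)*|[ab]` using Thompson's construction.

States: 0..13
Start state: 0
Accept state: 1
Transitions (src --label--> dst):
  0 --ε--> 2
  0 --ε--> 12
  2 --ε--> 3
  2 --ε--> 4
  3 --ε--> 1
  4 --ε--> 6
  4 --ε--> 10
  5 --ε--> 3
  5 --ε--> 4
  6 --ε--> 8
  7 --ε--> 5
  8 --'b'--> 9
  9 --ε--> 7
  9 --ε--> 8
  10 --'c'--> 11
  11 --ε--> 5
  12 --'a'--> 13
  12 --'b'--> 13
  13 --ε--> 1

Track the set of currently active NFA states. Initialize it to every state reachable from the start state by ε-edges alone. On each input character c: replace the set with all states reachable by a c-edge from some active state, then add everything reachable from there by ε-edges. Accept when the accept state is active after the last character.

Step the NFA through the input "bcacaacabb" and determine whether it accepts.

initial (ε-close {0}): {0,1,2,3,4,6,8,10,12}
'b' @ 1: {1,3,4,5,6,7,8,9,10,13}  (accept∈set)
'c' @ 2: {1,3,4,5,6,8,10,11}  (accept∈set)
'a' @ 3: {}  — state set empty
rest 'caacabb' ignored (set empty)
end set {} — state 1 not in

Answer: REJECT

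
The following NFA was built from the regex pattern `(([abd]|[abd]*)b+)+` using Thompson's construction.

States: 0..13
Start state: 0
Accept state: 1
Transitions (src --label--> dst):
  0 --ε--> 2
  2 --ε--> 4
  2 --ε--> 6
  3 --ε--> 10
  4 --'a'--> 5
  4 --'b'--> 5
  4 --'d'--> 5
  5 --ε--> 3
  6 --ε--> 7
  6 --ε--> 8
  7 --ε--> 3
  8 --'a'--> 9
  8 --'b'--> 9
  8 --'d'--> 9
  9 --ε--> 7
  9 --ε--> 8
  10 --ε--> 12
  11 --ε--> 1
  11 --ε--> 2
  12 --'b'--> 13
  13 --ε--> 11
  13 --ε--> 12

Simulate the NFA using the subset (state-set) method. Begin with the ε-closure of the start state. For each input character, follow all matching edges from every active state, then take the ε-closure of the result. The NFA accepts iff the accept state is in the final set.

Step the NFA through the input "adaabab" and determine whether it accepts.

start: ε-closure({0}) = {0,2,3,4,6,7,8,10,12}
'a' @ 1: {3,5,7,8,9,10,12}
'd' @ 2: {3,7,8,9,10,12}
'a' @ 3: {3,7,8,9,10,12}
'a' @ 4: {3,7,8,9,10,12}
'b' @ 5: {1,2,3,4,6,7,8,9,10,11,12,13}  ✓accept
'a' @ 6: {3,5,7,8,9,10,12}
'b' @ 7: {1,2,3,4,6,7,8,9,10,11,12,13}  ✓accept
after full input: {1,2,3,4,6,7,8,9,10,11,12,13}  (accept=1 in)

Answer: ACCEPT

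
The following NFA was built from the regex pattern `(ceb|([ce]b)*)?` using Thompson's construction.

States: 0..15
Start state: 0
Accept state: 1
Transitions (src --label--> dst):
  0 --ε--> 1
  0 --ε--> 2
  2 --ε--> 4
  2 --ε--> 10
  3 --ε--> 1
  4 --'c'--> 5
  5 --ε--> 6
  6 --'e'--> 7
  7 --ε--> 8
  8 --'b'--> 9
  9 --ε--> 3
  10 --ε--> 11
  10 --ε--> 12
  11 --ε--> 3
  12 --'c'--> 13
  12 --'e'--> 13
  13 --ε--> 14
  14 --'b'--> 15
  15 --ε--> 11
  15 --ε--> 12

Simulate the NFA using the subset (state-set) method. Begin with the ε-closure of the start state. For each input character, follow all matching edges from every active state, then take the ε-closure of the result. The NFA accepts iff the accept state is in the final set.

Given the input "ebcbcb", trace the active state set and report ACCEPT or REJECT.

Answer: ACCEPT

Derivation:
S₀ = ε-closure({0}) = {0,1,2,3,4,10,11,12}
'e' @ 1: {13,14}
'b' @ 2: {1,3,11,12,15}  [accepting]
'c' @ 3: {13,14}
'b' @ 4: {1,3,11,12,15}  [accepting]
'c' @ 5: {13,14}
'b' @ 6: {1,3,11,12,15}  [accepting]
after full input: {1,3,11,12,15}  (accept=1 in)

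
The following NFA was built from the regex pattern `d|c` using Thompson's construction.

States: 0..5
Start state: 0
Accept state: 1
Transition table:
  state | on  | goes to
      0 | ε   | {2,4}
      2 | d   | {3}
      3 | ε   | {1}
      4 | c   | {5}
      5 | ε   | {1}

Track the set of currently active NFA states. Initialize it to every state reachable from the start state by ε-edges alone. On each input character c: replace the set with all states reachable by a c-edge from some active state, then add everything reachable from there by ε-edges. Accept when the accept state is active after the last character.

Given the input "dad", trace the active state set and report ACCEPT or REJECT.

Answer: REJECT

Steps:
S₀ = ε-closure({0}) = {0,2,4}
'd' @ 1: {1,3}  [accepting]
'a' @ 2: {}  — dead — no transitions
rest 'd' ignored (set empty)
end set {} — state 1 not in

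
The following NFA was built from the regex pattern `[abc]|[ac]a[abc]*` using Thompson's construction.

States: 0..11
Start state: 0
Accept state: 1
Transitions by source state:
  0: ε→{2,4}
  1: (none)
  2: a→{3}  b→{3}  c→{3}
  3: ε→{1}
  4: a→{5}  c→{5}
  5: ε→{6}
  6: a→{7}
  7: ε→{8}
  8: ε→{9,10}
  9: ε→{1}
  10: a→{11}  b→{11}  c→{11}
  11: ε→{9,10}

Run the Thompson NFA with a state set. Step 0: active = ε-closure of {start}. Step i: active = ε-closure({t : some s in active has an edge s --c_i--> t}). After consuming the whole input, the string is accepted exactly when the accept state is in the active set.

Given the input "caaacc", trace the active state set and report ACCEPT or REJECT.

Answer: ACCEPT

Derivation:
S₀ = ε-closure({0}) = {0,2,4}
'c' @ 1: {1,3,5,6}  (accept∈set)
'a' @ 2: {1,7,8,9,10}  (accept∈set)
'a' @ 3: {1,9,10,11}  (accept∈set)
'a' @ 4: {1,9,10,11}  (accept∈set)
'c' @ 5: {1,9,10,11}  (accept∈set)
'c' @ 6: {1,9,10,11}  (accept∈set)
final: {1,9,10,11}; accept 1 in set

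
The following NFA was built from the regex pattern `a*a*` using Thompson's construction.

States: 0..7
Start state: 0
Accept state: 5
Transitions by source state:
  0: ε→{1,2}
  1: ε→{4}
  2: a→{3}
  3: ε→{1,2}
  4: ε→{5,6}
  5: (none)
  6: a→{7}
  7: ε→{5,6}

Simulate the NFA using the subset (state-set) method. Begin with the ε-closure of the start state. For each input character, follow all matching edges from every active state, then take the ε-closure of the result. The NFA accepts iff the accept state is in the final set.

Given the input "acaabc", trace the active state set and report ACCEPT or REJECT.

Answer: REJECT

Steps:
start: ε-closure({0}) = {0,1,2,4,5,6}
'a' @ 1: {1,2,3,4,5,6,7}  (accept∈set)
'c' @ 2: {}  — no active states
rest 'aabc' ignored (set empty)
after full input: {}  (accept=5 not in)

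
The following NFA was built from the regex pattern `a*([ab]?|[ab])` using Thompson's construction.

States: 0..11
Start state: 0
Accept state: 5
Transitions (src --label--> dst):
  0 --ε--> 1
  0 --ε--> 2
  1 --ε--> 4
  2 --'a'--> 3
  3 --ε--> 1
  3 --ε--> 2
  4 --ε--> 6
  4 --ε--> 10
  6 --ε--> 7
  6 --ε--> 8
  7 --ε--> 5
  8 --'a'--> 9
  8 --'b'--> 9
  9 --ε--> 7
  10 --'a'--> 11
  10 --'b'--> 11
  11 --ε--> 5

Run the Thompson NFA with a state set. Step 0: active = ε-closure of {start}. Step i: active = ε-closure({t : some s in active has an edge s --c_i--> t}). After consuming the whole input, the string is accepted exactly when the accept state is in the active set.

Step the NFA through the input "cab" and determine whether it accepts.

Answer: REJECT

Trace:
start: ε-closure({0}) = {0,1,2,4,5,6,7,8,10}
'c' @ 1: {}  — state set empty
rest 'ab' ignored (set empty)
after full input: {}  (accept=5 not in)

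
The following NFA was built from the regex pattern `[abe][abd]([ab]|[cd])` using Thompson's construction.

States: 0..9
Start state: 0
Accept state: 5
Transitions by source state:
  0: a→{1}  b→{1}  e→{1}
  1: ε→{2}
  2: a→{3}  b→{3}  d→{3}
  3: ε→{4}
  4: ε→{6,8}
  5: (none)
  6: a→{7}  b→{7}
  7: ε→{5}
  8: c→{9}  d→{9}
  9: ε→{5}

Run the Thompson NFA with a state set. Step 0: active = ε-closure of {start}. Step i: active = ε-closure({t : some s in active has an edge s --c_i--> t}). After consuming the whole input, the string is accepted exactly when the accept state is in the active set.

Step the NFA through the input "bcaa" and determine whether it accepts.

start: ε-closure({0}) = {0}
'b' @ 1: {1,2}
'c' @ 2: {}  — no active states
rest 'aa' ignored (set empty)
final: {}; accept 5 not in set

Answer: REJECT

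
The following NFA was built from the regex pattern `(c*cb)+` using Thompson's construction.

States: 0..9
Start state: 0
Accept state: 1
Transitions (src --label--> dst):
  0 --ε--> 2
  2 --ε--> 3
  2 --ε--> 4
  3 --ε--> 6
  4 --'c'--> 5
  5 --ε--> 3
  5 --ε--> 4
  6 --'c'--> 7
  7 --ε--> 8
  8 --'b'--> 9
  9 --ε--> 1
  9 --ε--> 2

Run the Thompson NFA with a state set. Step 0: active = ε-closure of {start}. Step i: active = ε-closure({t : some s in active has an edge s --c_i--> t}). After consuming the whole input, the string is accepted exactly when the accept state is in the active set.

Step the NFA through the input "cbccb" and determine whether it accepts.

Answer: ACCEPT

Trace:
start: ε-closure({0}) = {0,2,3,4,6}
'c' @ 1: {3,4,5,6,7,8}
'b' @ 2: {1,2,3,4,6,9}  ✓accept
'c' @ 3: {3,4,5,6,7,8}
'c' @ 4: {3,4,5,6,7,8}
'b' @ 5: {1,2,3,4,6,9}  ✓accept
end set {1,2,3,4,6,9} — state 1 in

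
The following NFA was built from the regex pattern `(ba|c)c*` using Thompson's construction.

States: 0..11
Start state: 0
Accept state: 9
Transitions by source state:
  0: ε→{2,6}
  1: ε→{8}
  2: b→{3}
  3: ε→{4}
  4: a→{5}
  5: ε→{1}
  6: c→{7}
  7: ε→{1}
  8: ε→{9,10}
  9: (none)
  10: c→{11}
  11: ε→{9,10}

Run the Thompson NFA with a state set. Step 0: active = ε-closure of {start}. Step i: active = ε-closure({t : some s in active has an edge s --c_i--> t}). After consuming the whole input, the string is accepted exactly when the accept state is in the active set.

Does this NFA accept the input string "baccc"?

initial (ε-close {0}): {0,2,6}
'b' @ 1: {3,4}
'a' @ 2: {1,5,8,9,10}  (accept∈set)
'c' @ 3: {9,10,11}  (accept∈set)
'c' @ 4: {9,10,11}  (accept∈set)
'c' @ 5: {9,10,11}  (accept∈set)
after full input: {9,10,11}  (accept=9 in)

Answer: ACCEPT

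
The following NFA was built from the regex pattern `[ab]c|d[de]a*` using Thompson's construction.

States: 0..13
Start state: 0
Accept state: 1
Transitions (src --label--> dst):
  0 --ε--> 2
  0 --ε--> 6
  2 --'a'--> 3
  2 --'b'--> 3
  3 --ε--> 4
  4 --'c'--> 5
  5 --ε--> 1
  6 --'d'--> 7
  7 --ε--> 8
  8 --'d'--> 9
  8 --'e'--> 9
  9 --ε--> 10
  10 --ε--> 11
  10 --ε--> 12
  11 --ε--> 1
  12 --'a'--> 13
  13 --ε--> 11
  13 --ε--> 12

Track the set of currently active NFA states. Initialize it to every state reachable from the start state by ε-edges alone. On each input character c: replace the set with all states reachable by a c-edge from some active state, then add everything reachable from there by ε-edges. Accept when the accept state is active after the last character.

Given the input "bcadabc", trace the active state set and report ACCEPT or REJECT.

S₀ = ε-closure({0}) = {0,2,6}
'b' @ 1: {3,4}
'c' @ 2: {1,5}  [accepting]
'a' @ 3: {}  — no active states
rest 'dabc' ignored (set empty)
after full input: {}  (accept=1 not in)

Answer: REJECT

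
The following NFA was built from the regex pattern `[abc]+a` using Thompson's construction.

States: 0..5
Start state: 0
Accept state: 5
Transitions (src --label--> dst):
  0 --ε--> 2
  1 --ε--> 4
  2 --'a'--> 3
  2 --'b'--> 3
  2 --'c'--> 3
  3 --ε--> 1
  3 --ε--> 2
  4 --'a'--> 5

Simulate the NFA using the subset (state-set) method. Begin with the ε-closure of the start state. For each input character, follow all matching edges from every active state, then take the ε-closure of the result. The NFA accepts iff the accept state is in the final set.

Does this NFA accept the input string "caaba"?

Answer: ACCEPT

Derivation:
S₀ = ε-closure({0}) = {0,2}
'c' @ 1: {1,2,3,4}
'a' @ 2: {1,2,3,4,5}  ✓accept
'a' @ 3: {1,2,3,4,5}  ✓accept
'b' @ 4: {1,2,3,4}
'a' @ 5: {1,2,3,4,5}  ✓accept
after full input: {1,2,3,4,5}  (accept=5 in)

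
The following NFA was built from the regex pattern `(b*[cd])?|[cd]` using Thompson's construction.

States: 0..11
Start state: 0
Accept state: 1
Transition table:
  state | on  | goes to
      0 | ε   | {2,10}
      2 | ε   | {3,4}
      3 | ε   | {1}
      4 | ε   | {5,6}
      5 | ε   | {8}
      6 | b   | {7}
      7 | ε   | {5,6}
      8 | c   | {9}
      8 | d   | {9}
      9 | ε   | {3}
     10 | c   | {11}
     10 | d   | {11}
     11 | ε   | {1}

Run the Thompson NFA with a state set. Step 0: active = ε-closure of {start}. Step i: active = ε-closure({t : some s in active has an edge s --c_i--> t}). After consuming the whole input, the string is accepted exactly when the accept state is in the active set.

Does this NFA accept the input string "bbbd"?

Answer: ACCEPT

Trace:
start: ε-closure({0}) = {0,1,2,3,4,5,6,8,10}
'b' @ 1: {5,6,7,8}
'b' @ 2: {5,6,7,8}
'b' @ 3: {5,6,7,8}
'd' @ 4: {1,3,9}  [accepting]
after full input: {1,3,9}  (accept=1 in)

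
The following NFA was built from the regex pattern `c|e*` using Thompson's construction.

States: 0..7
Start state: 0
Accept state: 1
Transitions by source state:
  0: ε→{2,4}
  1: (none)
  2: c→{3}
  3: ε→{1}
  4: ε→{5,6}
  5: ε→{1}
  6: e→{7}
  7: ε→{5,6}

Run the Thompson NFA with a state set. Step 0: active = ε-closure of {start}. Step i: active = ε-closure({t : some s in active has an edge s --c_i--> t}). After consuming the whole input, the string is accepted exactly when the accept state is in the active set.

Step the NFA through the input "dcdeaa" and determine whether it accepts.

initial (ε-close {0}): {0,1,2,4,5,6}
'd' @ 1: {}  — state set empty
rest 'cdeaa' ignored (set empty)
end set {} — state 1 not in

Answer: REJECT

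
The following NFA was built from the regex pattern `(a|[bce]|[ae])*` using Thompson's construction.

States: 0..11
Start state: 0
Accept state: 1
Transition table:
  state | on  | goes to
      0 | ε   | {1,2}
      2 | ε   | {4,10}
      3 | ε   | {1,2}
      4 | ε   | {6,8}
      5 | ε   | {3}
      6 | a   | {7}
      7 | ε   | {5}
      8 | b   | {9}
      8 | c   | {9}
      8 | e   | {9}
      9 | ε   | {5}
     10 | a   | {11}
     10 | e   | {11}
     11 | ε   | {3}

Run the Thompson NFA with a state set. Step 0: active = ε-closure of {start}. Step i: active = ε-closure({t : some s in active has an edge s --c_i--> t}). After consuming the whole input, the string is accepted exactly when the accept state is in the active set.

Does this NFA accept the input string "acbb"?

Answer: ACCEPT

Trace:
initial (ε-close {0}): {0,1,2,4,6,8,10}
'a' @ 1: {1,2,3,4,5,6,7,8,10,11}  [accepting]
'c' @ 2: {1,2,3,4,5,6,8,9,10}  [accepting]
'b' @ 3: {1,2,3,4,5,6,8,9,10}  [accepting]
'b' @ 4: {1,2,3,4,5,6,8,9,10}  [accepting]
end set {1,2,3,4,5,6,8,9,10} — state 1 in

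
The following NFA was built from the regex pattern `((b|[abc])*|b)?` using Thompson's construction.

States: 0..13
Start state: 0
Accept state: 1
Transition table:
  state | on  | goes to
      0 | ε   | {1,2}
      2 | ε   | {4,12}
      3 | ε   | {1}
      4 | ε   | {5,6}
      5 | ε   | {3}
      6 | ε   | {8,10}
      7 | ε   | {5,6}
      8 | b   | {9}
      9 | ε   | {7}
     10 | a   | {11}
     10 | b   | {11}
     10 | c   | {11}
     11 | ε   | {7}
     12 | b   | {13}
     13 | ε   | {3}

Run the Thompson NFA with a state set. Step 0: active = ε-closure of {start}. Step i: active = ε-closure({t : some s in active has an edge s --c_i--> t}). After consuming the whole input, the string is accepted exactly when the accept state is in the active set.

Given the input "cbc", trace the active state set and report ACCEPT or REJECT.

S₀ = ε-closure({0}) = {0,1,2,3,4,5,6,8,10,12}
'c' @ 1: {1,3,5,6,7,8,10,11}  (accept∈set)
'b' @ 2: {1,3,5,6,7,8,9,10,11}  (accept∈set)
'c' @ 3: {1,3,5,6,7,8,10,11}  (accept∈set)
final: {1,3,5,6,7,8,10,11}; accept 1 in set

Answer: ACCEPT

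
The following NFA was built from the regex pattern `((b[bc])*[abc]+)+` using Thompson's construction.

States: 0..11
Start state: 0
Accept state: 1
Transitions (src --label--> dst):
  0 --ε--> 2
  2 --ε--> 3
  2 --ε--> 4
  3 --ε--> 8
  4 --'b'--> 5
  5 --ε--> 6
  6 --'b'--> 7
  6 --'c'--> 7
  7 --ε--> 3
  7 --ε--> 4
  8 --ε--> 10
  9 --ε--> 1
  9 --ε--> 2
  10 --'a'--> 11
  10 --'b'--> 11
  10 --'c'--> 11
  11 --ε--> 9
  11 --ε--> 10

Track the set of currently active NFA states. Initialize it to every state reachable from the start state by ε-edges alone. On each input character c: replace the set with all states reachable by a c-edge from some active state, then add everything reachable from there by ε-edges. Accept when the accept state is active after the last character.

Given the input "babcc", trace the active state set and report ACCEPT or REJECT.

initial (ε-close {0}): {0,2,3,4,8,10}
'b' @ 1: {1,2,3,4,5,6,8,9,10,11}  [accepting]
'a' @ 2: {1,2,3,4,8,9,10,11}  [accepting]
'b' @ 3: {1,2,3,4,5,6,8,9,10,11}  [accepting]
'c' @ 4: {1,2,3,4,7,8,9,10,11}  [accepting]
'c' @ 5: {1,2,3,4,8,9,10,11}  [accepting]
after full input: {1,2,3,4,8,9,10,11}  (accept=1 in)

Answer: ACCEPT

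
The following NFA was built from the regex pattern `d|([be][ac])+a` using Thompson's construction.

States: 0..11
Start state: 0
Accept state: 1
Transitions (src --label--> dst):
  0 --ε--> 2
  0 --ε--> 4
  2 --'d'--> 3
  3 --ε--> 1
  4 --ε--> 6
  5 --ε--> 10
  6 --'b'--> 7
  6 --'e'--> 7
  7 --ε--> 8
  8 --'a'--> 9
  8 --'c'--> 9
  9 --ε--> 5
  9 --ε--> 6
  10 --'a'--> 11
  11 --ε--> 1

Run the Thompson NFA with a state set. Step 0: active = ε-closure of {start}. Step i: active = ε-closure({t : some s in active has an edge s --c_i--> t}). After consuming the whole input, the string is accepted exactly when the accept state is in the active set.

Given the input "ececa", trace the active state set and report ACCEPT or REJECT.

Answer: ACCEPT

Steps:
start: ε-closure({0}) = {0,2,4,6}
'e' @ 1: {7,8}
'c' @ 2: {5,6,9,10}
'e' @ 3: {7,8}
'c' @ 4: {5,6,9,10}
'a' @ 5: {1,11}  ✓accept
end set {1,11} — state 1 in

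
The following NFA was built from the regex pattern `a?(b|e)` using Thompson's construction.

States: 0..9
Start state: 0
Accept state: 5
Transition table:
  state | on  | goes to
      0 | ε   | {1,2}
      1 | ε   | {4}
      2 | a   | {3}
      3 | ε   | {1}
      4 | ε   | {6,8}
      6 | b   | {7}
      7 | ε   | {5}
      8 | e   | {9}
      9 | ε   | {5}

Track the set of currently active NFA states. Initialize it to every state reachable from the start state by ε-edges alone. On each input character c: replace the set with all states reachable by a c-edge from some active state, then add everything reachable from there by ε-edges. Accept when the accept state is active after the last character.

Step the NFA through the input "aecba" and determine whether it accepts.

Answer: REJECT

Trace:
start: ε-closure({0}) = {0,1,2,4,6,8}
'a' @ 1: {1,3,4,6,8}
'e' @ 2: {5,9}  [accepting]
'c' @ 3: {}  — dead — no transitions
rest 'ba' ignored (set empty)
after full input: {}  (accept=5 not in)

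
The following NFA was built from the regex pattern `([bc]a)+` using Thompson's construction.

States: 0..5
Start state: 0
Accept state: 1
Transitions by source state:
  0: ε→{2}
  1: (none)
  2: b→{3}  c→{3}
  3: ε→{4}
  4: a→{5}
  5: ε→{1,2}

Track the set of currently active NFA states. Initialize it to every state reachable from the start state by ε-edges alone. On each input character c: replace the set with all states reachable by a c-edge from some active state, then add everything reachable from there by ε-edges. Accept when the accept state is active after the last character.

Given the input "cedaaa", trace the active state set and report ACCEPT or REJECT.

S₀ = ε-closure({0}) = {0,2}
'c' @ 1: {3,4}
'e' @ 2: {}  — dead — no transitions
rest 'daaa' ignored (set empty)
final: {}; accept 1 not in set

Answer: REJECT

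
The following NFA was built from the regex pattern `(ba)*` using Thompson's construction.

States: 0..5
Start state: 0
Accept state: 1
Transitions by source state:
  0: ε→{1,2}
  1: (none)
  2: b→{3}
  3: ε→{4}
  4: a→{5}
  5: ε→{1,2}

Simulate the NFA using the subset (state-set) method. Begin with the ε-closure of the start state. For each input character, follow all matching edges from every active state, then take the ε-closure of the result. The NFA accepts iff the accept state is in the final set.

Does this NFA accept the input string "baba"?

Answer: ACCEPT

Derivation:
S₀ = ε-closure({0}) = {0,1,2}
'b' @ 1: {3,4}
'a' @ 2: {1,2,5}  [accepting]
'b' @ 3: {3,4}
'a' @ 4: {1,2,5}  [accepting]
end set {1,2,5} — state 1 in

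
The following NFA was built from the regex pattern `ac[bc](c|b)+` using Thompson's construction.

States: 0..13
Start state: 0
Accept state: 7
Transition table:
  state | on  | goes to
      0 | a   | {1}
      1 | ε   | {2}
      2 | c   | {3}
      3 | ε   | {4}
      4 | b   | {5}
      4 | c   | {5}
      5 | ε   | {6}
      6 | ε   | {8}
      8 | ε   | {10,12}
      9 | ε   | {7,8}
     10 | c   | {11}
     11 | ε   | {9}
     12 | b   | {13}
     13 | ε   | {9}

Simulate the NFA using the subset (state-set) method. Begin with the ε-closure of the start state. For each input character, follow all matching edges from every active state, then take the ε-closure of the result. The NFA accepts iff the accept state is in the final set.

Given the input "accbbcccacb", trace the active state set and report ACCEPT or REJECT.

Answer: REJECT

Derivation:
start: ε-closure({0}) = {0}
'a' @ 1: {1,2}
'c' @ 2: {3,4}
'c' @ 3: {5,6,8,10,12}
'b' @ 4: {7,8,9,10,12,13}  [accepting]
'b' @ 5: {7,8,9,10,12,13}  [accepting]
'c' @ 6: {7,8,9,10,11,12}  [accepting]
'c' @ 7: {7,8,9,10,11,12}  [accepting]
'c' @ 8: {7,8,9,10,11,12}  [accepting]
'a' @ 9: {}  — dead — no transitions
rest 'cb' ignored (set empty)
end set {} — state 7 not in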